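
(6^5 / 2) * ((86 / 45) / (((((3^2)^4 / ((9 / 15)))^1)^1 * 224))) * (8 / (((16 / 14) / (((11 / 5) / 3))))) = 473 / 30375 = 0.02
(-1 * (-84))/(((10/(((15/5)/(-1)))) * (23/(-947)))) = 119322/115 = 1037.58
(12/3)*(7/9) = 28/9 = 3.11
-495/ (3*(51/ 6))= -330/ 17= -19.41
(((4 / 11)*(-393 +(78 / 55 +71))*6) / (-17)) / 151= 423168 / 1553035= 0.27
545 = 545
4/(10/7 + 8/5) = 70/53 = 1.32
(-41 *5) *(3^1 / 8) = -615 / 8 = -76.88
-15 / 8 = -1.88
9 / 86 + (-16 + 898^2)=69349377 / 86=806388.10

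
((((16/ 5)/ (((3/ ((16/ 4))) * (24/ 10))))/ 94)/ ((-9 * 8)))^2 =1/ 14493249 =0.00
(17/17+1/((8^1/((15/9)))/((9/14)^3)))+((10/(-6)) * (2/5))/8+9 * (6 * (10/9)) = 4015373/65856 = 60.97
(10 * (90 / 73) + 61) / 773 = 5353 / 56429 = 0.09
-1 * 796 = -796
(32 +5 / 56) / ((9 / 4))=599 / 42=14.26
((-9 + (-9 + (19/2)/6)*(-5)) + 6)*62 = 12679/6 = 2113.17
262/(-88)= -131/44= -2.98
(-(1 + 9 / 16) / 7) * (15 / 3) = -125 / 112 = -1.12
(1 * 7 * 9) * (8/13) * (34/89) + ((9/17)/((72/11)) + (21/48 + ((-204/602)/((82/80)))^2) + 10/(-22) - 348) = -175574298952377053/527224583950064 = -333.02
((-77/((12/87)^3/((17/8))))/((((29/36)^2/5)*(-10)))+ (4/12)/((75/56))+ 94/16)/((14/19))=13146620771/201600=65211.41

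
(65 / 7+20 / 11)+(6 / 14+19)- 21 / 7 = 2120 / 77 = 27.53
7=7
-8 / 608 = -1 / 76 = -0.01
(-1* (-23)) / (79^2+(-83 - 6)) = 23 / 6152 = 0.00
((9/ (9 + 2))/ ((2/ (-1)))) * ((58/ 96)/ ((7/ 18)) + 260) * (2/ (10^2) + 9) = -5404743/ 5600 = -965.13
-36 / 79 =-0.46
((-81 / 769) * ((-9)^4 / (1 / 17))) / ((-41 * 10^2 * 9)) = 1003833 / 3152900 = 0.32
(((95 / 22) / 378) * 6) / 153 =95 / 212058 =0.00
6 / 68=3 / 34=0.09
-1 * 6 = -6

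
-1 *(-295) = 295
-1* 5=-5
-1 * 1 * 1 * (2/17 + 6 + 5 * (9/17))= -149/17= -8.76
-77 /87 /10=-77 /870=-0.09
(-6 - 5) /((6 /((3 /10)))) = -11 /20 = -0.55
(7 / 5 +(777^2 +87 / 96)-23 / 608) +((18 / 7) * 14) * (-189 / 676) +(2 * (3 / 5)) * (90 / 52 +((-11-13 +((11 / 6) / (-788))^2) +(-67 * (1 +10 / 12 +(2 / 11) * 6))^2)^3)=3587363932913994568539927254117743421722754507 / 52951708551055772897876860600320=67747841024904.35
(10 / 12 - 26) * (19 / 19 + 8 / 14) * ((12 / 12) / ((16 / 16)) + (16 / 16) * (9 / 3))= -3322 / 21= -158.19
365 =365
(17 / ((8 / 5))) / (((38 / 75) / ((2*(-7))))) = -44625 / 152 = -293.59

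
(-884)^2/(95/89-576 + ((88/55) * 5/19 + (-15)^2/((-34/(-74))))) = -5616128908/609477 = -9214.67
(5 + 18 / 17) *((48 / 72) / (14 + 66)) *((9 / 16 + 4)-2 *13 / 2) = -927 / 2176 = -0.43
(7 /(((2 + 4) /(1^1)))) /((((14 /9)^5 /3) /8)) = 59049 /19208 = 3.07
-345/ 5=-69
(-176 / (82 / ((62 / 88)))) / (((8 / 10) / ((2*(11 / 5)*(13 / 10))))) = -4433 / 410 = -10.81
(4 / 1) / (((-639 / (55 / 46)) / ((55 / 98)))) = -3025 / 720153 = -0.00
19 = 19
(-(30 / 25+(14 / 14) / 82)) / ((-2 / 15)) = 1491 / 164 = 9.09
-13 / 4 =-3.25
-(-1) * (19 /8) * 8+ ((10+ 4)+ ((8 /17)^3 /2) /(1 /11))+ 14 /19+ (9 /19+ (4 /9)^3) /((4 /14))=4937049353 /136099926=36.28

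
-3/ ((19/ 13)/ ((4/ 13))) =-12/ 19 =-0.63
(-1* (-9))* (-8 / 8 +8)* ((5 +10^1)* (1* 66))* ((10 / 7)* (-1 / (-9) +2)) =188100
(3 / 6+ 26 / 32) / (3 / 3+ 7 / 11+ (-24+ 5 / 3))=-693 / 10928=-0.06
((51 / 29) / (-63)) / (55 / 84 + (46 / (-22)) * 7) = 748 / 374651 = 0.00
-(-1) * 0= 0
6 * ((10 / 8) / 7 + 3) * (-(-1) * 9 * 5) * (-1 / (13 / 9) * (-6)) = 324405 / 91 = 3564.89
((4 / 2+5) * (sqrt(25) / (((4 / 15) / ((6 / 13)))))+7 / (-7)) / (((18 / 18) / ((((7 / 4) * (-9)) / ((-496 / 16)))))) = 97587 / 3224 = 30.27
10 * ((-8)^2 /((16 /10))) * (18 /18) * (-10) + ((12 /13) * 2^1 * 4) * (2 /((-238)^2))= -736371952 /184093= -4000.00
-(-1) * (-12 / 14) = -6 / 7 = -0.86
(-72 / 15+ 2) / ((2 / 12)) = -84 / 5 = -16.80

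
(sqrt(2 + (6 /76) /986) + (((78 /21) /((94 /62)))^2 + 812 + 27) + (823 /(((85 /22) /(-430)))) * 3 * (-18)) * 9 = 9 * sqrt(701953613) /18734 + 81926277343371 /1840097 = 44522816.33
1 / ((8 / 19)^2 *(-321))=-0.02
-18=-18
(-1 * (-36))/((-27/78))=-104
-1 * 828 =-828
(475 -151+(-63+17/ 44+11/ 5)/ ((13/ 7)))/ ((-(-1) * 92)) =833603/ 263120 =3.17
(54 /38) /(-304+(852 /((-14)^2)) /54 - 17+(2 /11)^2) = -2881494 /650667217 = -0.00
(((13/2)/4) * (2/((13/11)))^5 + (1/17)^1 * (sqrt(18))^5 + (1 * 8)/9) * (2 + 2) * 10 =241052960/257049 + 38880 * sqrt(2)/17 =4172.16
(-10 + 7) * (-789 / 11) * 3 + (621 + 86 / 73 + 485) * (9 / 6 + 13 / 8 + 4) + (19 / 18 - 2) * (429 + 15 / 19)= 372039367 / 45771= 8128.28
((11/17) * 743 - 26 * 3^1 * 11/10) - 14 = 380.96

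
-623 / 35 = -89 / 5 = -17.80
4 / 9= 0.44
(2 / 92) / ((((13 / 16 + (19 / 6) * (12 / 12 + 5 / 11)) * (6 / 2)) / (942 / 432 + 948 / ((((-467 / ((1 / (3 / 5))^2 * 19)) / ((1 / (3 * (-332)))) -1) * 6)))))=7288165951 / 2478892252851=0.00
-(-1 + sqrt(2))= 1 - sqrt(2)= -0.41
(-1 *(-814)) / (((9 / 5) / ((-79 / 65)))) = -64306 / 117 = -549.62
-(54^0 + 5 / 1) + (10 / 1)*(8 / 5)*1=10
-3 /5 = -0.60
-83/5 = -16.60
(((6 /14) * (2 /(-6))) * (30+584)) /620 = -307 /2170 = -0.14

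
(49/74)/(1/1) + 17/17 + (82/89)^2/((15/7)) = 18097277/8792310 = 2.06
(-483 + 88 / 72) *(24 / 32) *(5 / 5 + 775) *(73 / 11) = -61406432 / 33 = -1860800.97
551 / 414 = 1.33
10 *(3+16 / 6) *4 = 680 / 3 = 226.67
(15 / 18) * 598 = 1495 / 3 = 498.33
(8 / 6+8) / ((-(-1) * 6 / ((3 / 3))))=14 / 9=1.56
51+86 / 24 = 54.58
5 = 5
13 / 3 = 4.33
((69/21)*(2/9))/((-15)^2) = 46/14175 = 0.00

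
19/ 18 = 1.06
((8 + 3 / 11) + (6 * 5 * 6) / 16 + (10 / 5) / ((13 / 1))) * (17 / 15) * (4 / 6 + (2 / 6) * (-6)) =-38267 / 1287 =-29.73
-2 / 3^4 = -2 / 81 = -0.02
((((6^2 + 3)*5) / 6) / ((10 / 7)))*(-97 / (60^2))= -8827 / 14400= -0.61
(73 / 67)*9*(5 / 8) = 3285 / 536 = 6.13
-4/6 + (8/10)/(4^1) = -7/15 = -0.47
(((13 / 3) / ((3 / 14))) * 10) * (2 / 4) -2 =892 / 9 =99.11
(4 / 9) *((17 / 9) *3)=68 / 27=2.52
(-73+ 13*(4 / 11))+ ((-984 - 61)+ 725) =-4271 / 11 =-388.27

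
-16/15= -1.07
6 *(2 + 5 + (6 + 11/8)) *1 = 345/4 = 86.25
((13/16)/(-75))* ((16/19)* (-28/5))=364/7125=0.05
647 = 647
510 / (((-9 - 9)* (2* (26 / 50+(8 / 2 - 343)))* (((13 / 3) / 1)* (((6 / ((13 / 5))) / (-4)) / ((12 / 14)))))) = -425 / 29617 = -0.01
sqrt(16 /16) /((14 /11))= 11 /14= 0.79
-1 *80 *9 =-720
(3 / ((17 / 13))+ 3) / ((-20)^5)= -9 / 5440000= -0.00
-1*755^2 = -570025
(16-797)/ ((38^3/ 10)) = -3905/ 27436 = -0.14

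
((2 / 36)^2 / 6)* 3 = 1 / 648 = 0.00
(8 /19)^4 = 4096 /130321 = 0.03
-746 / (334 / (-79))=29467 / 167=176.45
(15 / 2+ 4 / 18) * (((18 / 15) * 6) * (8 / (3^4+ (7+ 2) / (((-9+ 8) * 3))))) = 1112 / 195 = 5.70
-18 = -18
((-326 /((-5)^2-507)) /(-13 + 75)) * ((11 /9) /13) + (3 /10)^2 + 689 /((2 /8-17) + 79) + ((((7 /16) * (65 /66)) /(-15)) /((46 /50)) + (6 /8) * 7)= 240500556133421 /14684298314400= 16.38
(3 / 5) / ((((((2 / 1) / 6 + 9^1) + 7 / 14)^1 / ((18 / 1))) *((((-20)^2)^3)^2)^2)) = 81 / 1237319680000000000000000000000000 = 0.00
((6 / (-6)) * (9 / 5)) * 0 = 0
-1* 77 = -77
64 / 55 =1.16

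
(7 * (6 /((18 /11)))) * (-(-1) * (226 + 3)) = 17633 /3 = 5877.67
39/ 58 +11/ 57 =2861/ 3306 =0.87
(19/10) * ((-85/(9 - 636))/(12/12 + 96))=17/6402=0.00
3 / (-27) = -1 / 9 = -0.11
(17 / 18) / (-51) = -1 / 54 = -0.02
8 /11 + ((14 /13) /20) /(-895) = 930723 /1279850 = 0.73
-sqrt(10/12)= -0.91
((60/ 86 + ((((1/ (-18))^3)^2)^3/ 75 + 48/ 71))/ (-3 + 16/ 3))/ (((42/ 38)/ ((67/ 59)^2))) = 1055596612191269298054973631580623/ 1536714760752938540575929080217600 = 0.69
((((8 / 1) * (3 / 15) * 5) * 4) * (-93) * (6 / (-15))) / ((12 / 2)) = 198.40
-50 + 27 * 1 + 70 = 47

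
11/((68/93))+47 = 4219/68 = 62.04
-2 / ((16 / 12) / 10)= -15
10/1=10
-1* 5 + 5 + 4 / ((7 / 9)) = 36 / 7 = 5.14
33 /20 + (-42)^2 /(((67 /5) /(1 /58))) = 152319 /38860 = 3.92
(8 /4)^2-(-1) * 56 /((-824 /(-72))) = 916 /103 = 8.89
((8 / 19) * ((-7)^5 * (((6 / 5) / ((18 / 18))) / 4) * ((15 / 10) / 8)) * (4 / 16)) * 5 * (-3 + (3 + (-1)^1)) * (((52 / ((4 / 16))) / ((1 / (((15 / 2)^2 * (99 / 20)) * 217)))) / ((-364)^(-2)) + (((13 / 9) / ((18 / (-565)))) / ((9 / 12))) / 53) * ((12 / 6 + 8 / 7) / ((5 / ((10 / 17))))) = 283198242981579290365 / 924426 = 306350365504193.19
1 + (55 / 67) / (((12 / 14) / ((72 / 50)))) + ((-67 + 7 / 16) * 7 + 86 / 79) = -195828207 / 423440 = -462.47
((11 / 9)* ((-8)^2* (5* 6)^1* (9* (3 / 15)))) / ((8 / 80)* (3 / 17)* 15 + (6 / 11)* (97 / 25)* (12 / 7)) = 92153600 / 84927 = 1085.09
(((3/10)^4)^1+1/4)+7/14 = 7581/10000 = 0.76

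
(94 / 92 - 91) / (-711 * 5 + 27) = 0.03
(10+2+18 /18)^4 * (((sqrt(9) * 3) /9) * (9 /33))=85683 /11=7789.36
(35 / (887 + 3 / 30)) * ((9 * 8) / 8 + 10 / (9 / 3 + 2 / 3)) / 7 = 2150 / 32527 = 0.07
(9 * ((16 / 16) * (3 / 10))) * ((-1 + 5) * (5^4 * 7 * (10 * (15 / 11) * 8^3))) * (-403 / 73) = -1462406400000 / 803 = -1821178580.32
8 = 8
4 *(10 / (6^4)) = 5 / 162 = 0.03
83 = 83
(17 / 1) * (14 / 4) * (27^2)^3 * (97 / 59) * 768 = 1717245966538368 / 59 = 29105863839633.36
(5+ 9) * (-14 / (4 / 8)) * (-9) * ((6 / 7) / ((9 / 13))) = 4368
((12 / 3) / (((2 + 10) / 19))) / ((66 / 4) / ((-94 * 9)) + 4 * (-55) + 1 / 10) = -17860 / 620173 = -0.03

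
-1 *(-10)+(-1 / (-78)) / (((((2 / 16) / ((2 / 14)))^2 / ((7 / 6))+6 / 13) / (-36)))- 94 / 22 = 9061 / 1705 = 5.31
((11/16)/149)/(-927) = -11/2209968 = -0.00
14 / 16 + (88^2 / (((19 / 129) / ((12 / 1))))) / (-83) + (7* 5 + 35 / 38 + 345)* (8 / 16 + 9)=-50236507 / 12616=-3981.97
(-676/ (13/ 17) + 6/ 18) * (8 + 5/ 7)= -161711/ 21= -7700.52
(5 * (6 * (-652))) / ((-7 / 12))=234720 / 7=33531.43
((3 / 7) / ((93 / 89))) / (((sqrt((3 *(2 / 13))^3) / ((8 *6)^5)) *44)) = 2047279104 *sqrt(78) / 2387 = 7574813.35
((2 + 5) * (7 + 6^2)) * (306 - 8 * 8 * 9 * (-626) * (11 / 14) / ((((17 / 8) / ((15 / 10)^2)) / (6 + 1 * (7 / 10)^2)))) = 586090252.33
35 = 35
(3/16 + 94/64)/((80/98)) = 2597/1280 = 2.03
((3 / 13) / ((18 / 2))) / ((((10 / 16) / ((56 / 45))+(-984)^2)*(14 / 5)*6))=80 / 50752132821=0.00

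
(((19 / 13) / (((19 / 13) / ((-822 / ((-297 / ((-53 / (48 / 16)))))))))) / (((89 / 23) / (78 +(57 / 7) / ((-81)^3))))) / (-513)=32305809495458 / 16814953203741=1.92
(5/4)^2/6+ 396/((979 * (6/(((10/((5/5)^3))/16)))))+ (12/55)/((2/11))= 64189/42720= 1.50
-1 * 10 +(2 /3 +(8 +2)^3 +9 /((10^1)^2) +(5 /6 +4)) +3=99859 /100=998.59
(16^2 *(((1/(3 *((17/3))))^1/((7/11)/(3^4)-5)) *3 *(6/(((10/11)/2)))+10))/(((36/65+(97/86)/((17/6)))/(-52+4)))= -257900740864/2095703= -123061.68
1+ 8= 9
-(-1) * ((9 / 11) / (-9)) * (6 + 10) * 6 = -96 / 11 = -8.73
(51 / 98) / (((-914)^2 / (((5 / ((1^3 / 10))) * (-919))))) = -1171725 / 40934404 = -0.03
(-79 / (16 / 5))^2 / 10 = 31205 / 512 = 60.95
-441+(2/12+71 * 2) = -1793/6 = -298.83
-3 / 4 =-0.75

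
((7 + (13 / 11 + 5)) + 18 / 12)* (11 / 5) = 323 / 10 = 32.30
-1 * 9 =-9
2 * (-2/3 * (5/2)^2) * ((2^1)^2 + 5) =-75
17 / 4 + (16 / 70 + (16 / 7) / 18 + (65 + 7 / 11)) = 139079 / 1980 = 70.24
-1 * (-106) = 106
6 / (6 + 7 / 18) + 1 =223 / 115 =1.94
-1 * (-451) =451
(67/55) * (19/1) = 1273/55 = 23.15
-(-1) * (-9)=-9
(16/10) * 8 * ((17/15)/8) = 136/75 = 1.81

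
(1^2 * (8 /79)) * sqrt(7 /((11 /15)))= 8 * sqrt(1155) /869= 0.31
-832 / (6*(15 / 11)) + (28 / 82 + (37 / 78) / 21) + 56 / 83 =-935058907 / 9290190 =-100.65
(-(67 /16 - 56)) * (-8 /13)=-829 /26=-31.88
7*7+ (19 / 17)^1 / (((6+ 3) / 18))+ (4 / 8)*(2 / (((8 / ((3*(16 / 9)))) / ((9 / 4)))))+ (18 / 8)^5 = 1921849 / 17408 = 110.40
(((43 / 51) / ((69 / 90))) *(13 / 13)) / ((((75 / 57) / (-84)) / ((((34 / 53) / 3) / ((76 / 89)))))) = -107156 / 6095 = -17.58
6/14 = 3/7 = 0.43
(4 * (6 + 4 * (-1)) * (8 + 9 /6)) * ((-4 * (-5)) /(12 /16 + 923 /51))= 62016 /769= 80.64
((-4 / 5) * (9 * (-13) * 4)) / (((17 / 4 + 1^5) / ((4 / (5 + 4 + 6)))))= 3328 / 175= 19.02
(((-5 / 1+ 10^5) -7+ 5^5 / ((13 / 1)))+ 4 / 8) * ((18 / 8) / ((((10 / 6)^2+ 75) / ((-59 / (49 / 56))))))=-12453839829 / 63700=-195507.69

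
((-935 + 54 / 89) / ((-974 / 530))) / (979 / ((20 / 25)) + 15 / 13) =229191716 / 552146477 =0.42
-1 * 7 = -7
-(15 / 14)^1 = -15 / 14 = -1.07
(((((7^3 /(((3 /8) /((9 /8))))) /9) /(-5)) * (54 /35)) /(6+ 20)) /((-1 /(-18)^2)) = 142884 /325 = 439.64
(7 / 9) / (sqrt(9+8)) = 0.19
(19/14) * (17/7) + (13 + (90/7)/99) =17707/1078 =16.43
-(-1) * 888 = 888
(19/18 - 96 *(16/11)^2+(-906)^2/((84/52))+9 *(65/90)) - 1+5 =3872064884/7623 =507945.02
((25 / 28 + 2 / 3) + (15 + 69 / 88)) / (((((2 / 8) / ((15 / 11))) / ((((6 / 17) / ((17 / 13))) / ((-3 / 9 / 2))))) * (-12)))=6249945 / 489566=12.77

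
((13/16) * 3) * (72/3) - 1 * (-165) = 447/2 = 223.50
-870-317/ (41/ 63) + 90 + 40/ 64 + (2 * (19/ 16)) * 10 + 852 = -128157/ 328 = -390.72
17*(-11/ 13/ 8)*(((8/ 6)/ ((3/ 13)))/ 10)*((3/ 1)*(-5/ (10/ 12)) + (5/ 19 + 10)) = 9163/ 1140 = 8.04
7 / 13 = 0.54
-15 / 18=-5 / 6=-0.83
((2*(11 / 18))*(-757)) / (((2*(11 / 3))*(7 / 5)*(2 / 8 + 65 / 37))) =-280090 / 6237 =-44.91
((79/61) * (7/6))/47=553/17202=0.03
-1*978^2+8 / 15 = -14347252 / 15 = -956483.47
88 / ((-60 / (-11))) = 242 / 15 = 16.13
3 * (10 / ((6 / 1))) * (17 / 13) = 85 / 13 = 6.54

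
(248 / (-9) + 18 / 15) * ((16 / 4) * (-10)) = 9488 / 9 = 1054.22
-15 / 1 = -15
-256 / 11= -23.27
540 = 540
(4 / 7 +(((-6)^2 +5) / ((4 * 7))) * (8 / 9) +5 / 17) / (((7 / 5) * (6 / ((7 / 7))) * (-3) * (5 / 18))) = -2321 / 7497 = -0.31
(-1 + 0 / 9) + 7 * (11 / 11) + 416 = 422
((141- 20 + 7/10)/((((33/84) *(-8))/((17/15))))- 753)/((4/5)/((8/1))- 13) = 61.77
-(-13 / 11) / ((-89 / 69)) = -0.92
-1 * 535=-535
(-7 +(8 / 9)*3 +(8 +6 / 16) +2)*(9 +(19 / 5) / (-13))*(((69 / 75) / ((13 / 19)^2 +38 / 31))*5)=2112424351 / 14786460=142.86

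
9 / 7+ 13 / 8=163 / 56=2.91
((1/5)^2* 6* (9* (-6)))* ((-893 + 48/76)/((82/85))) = 11988.21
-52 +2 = -50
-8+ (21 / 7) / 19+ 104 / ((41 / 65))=122331 / 779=157.04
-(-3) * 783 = 2349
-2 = -2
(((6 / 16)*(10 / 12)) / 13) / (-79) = -5 / 16432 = -0.00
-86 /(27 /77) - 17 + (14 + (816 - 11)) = 15032 /27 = 556.74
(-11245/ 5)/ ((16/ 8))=-2249/ 2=-1124.50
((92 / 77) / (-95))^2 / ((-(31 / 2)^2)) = -33856 / 51422365225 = -0.00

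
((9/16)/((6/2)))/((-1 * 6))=-1/32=-0.03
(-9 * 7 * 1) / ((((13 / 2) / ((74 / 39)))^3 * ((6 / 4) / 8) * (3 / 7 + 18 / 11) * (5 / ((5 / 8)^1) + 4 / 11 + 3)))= -307529356288 / 863395459875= -0.36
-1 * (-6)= 6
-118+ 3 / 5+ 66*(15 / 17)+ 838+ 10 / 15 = 198773 / 255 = 779.50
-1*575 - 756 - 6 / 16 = -1331.38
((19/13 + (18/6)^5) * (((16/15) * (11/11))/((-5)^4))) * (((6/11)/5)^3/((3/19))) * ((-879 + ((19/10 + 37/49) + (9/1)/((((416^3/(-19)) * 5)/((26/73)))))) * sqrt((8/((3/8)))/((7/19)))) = -22.88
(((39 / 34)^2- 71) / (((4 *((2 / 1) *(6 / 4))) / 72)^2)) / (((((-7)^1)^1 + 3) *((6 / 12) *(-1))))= -1254.32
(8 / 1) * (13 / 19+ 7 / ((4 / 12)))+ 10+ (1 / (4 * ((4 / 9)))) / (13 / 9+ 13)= 7252419 / 39520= 183.51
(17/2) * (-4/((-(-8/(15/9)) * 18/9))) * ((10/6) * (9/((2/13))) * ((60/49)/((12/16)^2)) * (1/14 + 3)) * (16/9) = -38012000/9261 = -4104.52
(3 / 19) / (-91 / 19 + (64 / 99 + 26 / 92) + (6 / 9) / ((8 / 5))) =-27324 / 595945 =-0.05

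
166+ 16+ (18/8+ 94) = 1113/4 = 278.25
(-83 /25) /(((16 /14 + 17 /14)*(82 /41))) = -581 /825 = -0.70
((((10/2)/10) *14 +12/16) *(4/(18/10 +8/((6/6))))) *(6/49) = 930/2401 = 0.39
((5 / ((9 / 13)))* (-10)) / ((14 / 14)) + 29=-389 / 9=-43.22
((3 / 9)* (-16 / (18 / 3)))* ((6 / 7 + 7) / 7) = -440 / 441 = -1.00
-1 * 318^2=-101124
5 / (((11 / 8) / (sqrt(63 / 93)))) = 40 * sqrt(651) / 341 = 2.99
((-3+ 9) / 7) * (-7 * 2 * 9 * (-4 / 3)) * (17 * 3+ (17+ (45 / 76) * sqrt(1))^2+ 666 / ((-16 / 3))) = 12247803 / 361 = 33927.43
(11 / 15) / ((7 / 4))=44 / 105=0.42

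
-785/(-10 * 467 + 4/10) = 3925/23348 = 0.17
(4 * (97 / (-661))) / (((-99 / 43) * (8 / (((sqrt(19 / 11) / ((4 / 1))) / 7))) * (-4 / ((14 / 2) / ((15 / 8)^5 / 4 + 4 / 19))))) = -324603904 * sqrt(209) / 10763180497377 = -0.00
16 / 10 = 8 / 5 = 1.60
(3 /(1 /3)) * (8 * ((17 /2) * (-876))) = -536112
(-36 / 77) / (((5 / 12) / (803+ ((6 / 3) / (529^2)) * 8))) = -97075730448 / 107738785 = -901.03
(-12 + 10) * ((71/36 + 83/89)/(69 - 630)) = 9307/898722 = 0.01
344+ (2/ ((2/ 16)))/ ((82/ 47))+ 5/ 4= 58125/ 164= 354.42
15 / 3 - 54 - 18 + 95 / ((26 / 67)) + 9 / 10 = 11616 / 65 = 178.71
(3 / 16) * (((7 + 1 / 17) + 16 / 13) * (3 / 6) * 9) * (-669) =-4136427 / 884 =-4679.22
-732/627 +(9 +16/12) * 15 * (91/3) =2947213/627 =4700.50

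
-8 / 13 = -0.62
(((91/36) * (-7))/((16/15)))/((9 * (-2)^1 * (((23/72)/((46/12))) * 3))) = 3.69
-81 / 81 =-1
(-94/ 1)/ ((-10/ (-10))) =-94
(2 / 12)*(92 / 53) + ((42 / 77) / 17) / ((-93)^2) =8266628 / 28573413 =0.29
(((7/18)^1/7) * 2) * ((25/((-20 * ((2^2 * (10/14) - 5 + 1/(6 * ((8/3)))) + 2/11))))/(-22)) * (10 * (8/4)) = -1400/21051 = -0.07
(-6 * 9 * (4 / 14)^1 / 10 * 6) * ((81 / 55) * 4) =-104976 / 1925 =-54.53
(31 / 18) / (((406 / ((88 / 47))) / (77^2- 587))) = 3643244 / 85869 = 42.43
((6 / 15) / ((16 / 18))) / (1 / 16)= 36 / 5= 7.20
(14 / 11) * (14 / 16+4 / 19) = 105 / 76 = 1.38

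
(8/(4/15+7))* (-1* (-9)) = 1080/109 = 9.91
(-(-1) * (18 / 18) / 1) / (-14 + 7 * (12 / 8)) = -2 / 7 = -0.29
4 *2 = 8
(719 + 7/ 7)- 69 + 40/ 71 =46261/ 71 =651.56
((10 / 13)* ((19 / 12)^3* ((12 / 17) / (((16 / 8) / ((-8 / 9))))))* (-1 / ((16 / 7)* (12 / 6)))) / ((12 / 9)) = 0.16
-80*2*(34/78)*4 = -10880/39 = -278.97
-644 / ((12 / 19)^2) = -58121 / 36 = -1614.47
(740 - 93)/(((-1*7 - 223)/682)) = -1918.50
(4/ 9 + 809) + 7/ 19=138478/ 171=809.81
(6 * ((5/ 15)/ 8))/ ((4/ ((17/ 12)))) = 17/ 192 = 0.09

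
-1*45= -45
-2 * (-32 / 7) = 64 / 7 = 9.14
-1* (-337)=337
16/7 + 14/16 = 177/56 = 3.16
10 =10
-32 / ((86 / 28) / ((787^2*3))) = -832431936 / 43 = -19358882.23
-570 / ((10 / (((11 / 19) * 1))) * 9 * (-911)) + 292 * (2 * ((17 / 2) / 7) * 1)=13566689 / 19131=709.15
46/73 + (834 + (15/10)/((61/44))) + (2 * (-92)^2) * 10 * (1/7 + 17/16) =6386269882/31171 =204878.57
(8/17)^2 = 64/289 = 0.22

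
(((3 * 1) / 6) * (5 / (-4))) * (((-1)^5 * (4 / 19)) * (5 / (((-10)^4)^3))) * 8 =1 / 190000000000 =0.00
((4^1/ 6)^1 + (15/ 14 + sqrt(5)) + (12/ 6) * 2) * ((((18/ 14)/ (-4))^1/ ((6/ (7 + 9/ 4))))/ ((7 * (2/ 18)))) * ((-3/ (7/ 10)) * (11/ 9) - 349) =2477187 * sqrt(5)/ 10976 + 199000689/ 153664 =1799.70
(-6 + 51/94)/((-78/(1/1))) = 171/2444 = 0.07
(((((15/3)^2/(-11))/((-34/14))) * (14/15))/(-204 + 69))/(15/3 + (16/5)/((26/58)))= -6370/11950983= -0.00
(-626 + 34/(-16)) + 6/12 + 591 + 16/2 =-229/8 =-28.62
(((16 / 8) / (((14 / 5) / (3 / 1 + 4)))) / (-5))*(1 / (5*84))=-0.00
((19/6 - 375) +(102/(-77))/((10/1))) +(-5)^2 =-801491/2310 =-346.97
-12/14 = -6/7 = -0.86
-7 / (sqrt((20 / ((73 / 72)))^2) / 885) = -314.05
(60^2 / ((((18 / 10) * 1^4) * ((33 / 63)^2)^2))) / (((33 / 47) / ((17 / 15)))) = 6906236400 / 161051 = 42882.29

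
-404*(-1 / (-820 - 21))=-404 / 841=-0.48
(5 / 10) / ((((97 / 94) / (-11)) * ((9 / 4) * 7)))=-2068 / 6111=-0.34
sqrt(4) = 2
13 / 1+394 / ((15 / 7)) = 2953 / 15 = 196.87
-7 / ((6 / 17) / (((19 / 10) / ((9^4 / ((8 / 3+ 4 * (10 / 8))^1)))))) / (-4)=0.01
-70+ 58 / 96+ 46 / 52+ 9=-37135 / 624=-59.51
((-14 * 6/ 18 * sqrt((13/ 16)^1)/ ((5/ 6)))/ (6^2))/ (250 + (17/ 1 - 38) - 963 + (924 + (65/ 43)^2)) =-12943 * sqrt(13)/ 63996300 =-0.00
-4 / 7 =-0.57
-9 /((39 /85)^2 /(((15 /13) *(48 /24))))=-216750 /2197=-98.66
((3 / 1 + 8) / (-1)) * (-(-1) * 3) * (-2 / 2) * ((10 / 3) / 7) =110 / 7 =15.71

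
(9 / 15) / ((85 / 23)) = 69 / 425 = 0.16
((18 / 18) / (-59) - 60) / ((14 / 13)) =-46033 / 826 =-55.73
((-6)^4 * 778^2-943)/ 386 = 784447121/ 386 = 2032246.43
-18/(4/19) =-171/2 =-85.50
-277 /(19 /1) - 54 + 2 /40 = -26041 /380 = -68.53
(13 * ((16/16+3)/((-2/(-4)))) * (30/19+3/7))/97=27768/12901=2.15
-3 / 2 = -1.50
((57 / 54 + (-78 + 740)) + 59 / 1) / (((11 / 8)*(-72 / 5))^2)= 324925 / 176418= 1.84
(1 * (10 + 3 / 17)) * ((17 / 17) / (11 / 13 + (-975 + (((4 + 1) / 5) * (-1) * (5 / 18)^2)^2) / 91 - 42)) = -127125936 / 647943355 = -0.20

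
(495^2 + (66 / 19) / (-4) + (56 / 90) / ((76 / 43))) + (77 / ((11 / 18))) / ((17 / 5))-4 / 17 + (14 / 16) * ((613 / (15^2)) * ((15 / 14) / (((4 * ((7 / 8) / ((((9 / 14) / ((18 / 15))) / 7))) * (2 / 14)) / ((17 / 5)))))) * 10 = 2792732891243 / 11395440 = 245074.60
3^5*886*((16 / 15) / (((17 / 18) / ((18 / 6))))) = 62005824 / 85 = 729480.28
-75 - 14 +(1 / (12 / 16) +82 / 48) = -2063 / 24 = -85.96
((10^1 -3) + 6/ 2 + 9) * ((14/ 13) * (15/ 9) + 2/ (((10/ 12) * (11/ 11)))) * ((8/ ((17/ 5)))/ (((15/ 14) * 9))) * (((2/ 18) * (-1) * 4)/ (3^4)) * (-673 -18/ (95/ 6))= 23469453952/ 326245725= 71.94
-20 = -20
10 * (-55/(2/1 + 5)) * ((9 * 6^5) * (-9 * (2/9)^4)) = 844800/7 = 120685.71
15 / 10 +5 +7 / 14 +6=13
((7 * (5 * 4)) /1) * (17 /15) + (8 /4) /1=482 /3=160.67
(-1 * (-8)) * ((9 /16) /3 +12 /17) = 243 /34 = 7.15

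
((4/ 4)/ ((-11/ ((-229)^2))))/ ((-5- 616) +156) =52441/ 5115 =10.25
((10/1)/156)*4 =10/39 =0.26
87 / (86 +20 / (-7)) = 203 / 194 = 1.05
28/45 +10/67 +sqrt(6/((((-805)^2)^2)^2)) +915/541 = sqrt(6)/419936400625 +4017091/1631115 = 2.46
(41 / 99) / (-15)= -41 / 1485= -0.03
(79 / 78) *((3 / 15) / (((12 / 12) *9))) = 79 / 3510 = 0.02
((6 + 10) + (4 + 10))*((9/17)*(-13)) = -3510/17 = -206.47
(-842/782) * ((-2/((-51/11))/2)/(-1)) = 4631/19941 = 0.23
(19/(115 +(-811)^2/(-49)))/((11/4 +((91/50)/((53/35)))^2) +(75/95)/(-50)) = -1242210025/3635765158869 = -0.00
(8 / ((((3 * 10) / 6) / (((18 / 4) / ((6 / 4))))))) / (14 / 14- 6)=-24 / 25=-0.96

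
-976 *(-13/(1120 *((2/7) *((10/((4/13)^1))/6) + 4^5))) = 2379/215365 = 0.01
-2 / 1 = -2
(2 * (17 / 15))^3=39304 / 3375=11.65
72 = 72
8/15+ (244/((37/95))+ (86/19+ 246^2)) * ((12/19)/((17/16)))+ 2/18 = 371408649001/10218105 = 36348.09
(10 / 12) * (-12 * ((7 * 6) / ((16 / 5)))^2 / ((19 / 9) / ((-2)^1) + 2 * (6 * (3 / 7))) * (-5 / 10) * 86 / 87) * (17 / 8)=169244775 / 382336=442.66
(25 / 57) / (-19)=-25 / 1083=-0.02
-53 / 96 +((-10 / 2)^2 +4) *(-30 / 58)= -1493 / 96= -15.55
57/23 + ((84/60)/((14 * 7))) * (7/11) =6293/2530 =2.49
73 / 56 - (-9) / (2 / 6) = 1585 / 56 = 28.30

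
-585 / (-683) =585 / 683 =0.86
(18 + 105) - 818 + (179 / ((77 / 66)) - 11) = -3868 / 7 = -552.57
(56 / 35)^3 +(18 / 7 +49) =48709 / 875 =55.67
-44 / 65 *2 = -88 / 65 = -1.35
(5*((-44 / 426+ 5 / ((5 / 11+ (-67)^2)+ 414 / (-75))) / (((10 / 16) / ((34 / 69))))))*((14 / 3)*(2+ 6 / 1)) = -408749638528 / 27183909231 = -15.04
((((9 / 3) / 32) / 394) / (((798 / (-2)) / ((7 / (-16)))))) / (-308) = -1 / 1180512256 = -0.00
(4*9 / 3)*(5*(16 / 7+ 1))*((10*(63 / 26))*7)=434700 / 13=33438.46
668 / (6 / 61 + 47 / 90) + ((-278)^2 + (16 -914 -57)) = 263720223 / 3407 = 77405.41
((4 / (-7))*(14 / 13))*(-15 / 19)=120 / 247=0.49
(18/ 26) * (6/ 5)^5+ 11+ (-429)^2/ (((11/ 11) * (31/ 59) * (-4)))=-441059181359/ 5037500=-87555.17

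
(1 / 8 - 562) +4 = -4463 / 8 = -557.88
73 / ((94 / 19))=1387 / 94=14.76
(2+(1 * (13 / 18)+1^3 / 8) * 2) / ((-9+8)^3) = -133 / 36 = -3.69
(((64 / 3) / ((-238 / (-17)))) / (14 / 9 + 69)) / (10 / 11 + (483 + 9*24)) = 1056 / 34222055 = 0.00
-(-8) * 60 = 480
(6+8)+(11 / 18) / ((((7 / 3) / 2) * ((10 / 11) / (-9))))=617 / 70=8.81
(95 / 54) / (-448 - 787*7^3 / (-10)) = 475 / 7167447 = 0.00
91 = 91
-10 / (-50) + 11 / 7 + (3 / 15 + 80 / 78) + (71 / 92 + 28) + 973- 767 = 29859007 / 125580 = 237.77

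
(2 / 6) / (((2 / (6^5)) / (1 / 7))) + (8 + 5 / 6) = 8147 / 42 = 193.98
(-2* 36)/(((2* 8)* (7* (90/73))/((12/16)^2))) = -657/2240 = -0.29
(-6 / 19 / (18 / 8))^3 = -512 / 185193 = -0.00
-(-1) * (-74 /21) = -74 /21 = -3.52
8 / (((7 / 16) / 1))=18.29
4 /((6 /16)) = 32 /3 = 10.67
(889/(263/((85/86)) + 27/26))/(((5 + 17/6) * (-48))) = -982345/110988244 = -0.01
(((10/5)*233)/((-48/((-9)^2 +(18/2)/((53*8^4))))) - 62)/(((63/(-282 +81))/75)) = 2467906399625/12156928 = 203004.11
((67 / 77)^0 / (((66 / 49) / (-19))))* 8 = -3724 / 33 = -112.85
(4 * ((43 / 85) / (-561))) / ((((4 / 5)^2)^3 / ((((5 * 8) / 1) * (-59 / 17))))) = 39640625 / 20752512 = 1.91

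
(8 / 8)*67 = 67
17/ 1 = 17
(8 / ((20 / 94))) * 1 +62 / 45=1754 / 45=38.98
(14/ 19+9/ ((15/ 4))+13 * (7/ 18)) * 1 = 14009/ 1710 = 8.19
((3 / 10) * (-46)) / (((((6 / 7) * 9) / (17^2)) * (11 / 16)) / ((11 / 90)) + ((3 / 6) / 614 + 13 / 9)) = -16768647 / 1938610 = -8.65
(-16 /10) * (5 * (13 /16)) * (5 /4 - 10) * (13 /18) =5915 /144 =41.08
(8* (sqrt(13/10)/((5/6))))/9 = 8* sqrt(130)/75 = 1.22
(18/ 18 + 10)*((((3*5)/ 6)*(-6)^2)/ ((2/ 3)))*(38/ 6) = 9405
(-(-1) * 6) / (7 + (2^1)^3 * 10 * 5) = 6 / 407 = 0.01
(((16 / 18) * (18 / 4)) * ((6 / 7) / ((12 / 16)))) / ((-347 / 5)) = -160 / 2429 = -0.07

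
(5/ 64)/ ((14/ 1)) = 5/ 896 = 0.01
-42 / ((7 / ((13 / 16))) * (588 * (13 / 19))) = -19 / 1568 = -0.01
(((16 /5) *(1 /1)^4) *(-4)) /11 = -64 /55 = -1.16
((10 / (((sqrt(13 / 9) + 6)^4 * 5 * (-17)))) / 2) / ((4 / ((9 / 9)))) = -10563777 / 636136725188 + 491346 * sqrt(13) / 159034181297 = -0.00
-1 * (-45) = 45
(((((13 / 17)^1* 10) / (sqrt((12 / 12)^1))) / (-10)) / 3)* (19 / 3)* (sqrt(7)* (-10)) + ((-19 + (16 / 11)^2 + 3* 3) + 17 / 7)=-4621 / 847 + 2470* sqrt(7) / 153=37.26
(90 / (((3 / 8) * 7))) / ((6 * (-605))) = -8 / 847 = -0.01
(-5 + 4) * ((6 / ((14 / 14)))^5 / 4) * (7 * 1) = -13608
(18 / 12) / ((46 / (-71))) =-213 / 92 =-2.32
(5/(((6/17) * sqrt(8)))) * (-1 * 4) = -85 * sqrt(2)/6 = -20.03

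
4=4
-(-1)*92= 92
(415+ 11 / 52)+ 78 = 25647 / 52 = 493.21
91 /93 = 0.98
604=604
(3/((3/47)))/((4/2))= 47/2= 23.50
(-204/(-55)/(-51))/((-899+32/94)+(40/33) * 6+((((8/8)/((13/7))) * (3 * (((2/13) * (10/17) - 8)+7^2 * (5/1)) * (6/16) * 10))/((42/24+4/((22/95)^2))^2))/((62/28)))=22856700113289796/280109744127169066445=0.00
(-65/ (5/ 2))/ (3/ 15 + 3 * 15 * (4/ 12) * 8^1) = -130/ 601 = -0.22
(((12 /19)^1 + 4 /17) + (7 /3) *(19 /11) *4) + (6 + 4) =26.99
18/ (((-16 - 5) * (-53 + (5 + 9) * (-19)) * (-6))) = -0.00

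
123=123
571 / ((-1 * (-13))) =571 / 13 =43.92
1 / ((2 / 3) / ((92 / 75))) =46 / 25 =1.84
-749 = -749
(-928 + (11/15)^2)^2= 43546925041/50625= 860186.17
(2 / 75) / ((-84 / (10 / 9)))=-1 / 2835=-0.00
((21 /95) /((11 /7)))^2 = 21609 /1092025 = 0.02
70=70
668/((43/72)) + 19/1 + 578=73767/43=1715.51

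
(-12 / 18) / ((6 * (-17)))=1 / 153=0.01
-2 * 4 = -8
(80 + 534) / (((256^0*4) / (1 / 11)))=307 / 22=13.95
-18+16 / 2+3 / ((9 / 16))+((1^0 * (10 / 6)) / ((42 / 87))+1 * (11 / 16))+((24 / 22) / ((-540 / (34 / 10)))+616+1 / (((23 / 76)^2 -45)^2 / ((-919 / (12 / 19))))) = 1042330025486486741 / 1695549010201200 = 614.74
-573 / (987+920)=-573 / 1907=-0.30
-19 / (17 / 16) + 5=-12.88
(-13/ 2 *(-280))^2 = 3312400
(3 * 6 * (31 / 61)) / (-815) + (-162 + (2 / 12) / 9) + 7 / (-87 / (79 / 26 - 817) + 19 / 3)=-2895490093381 / 17994940830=-160.91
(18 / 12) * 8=12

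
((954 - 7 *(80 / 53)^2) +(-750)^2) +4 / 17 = 563438.29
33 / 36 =11 / 12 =0.92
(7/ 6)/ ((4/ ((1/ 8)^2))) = 7/ 1536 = 0.00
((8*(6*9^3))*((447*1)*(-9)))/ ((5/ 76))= -10698734016/ 5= -2139746803.20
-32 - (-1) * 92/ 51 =-1540/ 51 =-30.20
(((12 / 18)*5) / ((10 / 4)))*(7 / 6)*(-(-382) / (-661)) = -5348 / 5949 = -0.90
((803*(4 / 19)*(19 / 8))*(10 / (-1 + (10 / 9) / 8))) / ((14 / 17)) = -1228590 / 217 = -5661.71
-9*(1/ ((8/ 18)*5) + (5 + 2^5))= -6741/ 20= -337.05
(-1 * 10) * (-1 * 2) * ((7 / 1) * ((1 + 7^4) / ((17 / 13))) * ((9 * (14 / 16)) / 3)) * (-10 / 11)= -114755550 / 187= -613666.04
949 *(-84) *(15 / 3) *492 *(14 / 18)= -152523280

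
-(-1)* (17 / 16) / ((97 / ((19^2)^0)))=0.01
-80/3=-26.67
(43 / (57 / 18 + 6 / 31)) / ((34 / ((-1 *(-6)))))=2.26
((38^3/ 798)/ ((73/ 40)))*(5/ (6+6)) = 72200/ 4599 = 15.70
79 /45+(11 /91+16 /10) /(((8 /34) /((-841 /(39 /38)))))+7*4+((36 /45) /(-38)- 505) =-2617025513 /404586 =-6468.40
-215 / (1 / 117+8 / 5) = -125775 / 941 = -133.66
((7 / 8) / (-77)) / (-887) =1 / 78056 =0.00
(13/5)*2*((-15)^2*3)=3510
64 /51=1.25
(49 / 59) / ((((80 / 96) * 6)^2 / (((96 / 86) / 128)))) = 147 / 507400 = 0.00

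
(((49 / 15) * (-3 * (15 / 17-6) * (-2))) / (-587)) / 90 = 0.00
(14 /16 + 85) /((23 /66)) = 22671 /92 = 246.42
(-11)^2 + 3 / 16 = 1939 / 16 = 121.19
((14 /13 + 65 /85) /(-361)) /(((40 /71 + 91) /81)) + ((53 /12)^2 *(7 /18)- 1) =268118617879 /40738093344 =6.58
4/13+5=5.31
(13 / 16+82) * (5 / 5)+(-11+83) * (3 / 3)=2477 / 16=154.81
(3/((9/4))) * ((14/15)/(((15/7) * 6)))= 196/2025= 0.10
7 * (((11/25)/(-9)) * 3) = -77/75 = -1.03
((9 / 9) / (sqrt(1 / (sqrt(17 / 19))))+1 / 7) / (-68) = -17^(1 / 4) * 19^(3 / 4) / 1292-1 / 476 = -0.02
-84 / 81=-28 / 27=-1.04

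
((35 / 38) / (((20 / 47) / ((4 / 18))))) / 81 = 0.01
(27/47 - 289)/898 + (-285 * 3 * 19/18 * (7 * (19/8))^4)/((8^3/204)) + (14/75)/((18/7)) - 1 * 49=-410301114455687331803/14936467046400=-27469756.62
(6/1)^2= 36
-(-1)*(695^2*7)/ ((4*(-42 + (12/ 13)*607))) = 43955275/ 26952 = 1630.87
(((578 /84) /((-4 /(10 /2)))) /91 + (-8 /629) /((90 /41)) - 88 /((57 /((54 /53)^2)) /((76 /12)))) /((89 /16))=-1.84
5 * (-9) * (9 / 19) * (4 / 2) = -810 / 19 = -42.63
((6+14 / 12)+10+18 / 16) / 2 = 439 / 48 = 9.15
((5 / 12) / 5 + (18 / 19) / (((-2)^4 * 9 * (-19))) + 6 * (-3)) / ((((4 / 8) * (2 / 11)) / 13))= -22198319 / 8664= -2562.13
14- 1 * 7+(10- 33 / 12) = 57 / 4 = 14.25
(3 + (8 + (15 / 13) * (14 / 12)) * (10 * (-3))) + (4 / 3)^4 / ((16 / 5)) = -291046 / 1053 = -276.40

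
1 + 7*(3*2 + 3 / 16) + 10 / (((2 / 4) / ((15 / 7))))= 9763 / 112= 87.17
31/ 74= 0.42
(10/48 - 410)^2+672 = 97114297/576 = 168601.21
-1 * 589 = -589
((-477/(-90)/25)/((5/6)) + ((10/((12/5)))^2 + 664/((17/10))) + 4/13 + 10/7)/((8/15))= 14268986903/18564000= 768.64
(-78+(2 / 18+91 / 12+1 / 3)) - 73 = -5147 / 36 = -142.97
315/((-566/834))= -131355/283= -464.15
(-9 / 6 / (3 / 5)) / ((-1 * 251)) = 5 / 502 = 0.01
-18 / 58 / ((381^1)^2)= -1 / 467741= -0.00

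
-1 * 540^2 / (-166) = 145800 / 83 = 1756.63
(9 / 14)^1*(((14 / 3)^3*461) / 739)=90356 / 2217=40.76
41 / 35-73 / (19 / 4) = -9441 / 665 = -14.20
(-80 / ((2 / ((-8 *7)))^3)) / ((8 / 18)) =3951360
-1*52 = -52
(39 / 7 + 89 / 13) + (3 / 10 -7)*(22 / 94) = 464033 / 42770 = 10.85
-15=-15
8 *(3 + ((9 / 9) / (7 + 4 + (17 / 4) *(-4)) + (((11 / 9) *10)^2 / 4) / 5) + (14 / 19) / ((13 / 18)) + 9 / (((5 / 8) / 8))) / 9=101253596 / 900315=112.46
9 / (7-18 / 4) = 3.60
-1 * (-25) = 25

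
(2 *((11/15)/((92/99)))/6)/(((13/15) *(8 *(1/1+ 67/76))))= 627/31096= 0.02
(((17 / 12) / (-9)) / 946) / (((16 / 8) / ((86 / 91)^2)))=-731 / 9837828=-0.00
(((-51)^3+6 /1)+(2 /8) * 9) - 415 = -532231 /4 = -133057.75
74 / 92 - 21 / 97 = 2623 / 4462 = 0.59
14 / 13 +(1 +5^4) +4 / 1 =631.08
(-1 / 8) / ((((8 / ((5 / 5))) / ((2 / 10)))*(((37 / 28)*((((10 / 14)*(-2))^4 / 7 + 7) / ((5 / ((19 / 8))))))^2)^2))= -392358361867400016693248000 / 64847161028435518983664305502081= -0.00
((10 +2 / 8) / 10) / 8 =41 / 320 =0.13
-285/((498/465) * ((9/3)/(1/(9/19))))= -187.27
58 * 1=58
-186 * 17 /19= -3162 /19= -166.42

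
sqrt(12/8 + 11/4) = sqrt(17)/2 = 2.06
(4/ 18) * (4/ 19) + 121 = 121.05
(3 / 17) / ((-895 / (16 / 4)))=-12 / 15215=-0.00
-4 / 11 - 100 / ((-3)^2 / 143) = -157336 / 99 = -1589.25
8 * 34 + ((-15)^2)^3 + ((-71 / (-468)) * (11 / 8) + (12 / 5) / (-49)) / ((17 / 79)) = 177626925569663 / 15593760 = 11390897.74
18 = 18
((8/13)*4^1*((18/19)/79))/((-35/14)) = -1152/97565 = -0.01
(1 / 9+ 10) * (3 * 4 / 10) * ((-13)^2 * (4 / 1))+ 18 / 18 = 123047 / 15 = 8203.13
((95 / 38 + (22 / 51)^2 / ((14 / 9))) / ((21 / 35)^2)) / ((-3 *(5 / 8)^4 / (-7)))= 7235584 / 65025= 111.27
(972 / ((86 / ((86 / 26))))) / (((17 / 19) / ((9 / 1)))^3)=2430102546 / 63869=38048.23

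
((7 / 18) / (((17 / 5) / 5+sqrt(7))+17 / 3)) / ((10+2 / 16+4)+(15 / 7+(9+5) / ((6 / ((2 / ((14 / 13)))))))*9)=66640 / 65065719 - 3500*sqrt(7) / 21688573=0.00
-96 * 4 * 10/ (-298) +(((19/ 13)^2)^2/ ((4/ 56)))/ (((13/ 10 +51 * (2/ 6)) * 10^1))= 13.23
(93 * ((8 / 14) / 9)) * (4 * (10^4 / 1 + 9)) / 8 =620558 / 21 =29550.38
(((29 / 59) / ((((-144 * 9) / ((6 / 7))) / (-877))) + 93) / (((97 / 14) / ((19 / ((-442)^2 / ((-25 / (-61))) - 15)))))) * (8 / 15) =1581137630 / 5524201001727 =0.00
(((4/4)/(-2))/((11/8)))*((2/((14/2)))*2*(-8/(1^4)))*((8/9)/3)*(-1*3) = -1024/693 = -1.48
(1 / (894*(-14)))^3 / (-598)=1 / 1172459493249408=0.00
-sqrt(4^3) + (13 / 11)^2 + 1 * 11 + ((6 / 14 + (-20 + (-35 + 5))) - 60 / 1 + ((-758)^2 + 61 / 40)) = 19462716667 / 33880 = 574460.35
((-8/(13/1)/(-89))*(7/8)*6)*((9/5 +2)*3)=2394/5785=0.41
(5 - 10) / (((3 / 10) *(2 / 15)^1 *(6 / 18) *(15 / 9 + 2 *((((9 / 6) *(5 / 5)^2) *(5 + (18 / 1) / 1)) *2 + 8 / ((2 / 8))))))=-1125 / 611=-1.84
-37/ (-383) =37/ 383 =0.10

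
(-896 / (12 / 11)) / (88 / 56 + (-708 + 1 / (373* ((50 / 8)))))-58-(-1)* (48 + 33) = 3342572293 / 138336291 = 24.16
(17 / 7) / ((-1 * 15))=-17 / 105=-0.16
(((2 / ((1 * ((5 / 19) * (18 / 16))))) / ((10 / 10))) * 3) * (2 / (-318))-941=-2244589 / 2385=-941.13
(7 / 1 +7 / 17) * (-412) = -51912 / 17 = -3053.65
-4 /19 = -0.21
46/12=23/6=3.83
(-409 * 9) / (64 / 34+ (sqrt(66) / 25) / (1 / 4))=-39110625 / 10463+ 26595225 * sqrt(66) / 83704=-1156.75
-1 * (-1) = 1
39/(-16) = -39/16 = -2.44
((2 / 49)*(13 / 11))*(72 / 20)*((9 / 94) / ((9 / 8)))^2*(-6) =-44928 / 5953255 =-0.01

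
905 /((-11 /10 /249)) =-2253450 /11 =-204859.09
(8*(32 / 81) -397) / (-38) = 10.36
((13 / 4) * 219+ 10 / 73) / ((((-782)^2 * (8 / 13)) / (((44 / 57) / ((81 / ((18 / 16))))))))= 0.00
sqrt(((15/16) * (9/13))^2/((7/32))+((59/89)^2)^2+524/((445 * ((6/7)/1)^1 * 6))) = sqrt(4391456097677390)/43248660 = 1.53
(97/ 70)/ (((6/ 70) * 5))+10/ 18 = 341/ 90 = 3.79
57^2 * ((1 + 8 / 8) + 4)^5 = 25264224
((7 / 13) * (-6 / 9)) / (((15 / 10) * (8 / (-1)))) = 7 / 234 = 0.03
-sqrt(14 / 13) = -1.04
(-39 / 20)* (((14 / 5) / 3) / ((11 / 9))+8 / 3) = -3679 / 550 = -6.69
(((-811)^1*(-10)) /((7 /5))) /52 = 20275 /182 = 111.40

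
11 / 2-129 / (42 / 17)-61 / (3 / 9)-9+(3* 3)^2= -1104 / 7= -157.71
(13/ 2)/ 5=13/ 10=1.30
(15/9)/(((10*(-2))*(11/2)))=-1/66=-0.02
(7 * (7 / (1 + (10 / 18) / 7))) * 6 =9261 / 34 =272.38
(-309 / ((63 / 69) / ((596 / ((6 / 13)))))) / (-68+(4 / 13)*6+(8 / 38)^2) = 21535017829 / 3257646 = 6610.61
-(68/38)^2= -1156/361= -3.20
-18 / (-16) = 1.12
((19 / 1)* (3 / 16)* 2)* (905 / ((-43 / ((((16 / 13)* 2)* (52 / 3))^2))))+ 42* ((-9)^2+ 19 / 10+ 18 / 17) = -269461.02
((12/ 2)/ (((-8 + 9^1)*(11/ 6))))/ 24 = 3/ 22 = 0.14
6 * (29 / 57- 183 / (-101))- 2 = 22882 / 1919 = 11.92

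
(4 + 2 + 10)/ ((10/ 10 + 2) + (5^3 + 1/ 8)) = 128/ 1025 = 0.12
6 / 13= 0.46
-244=-244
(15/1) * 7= 105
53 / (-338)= -53 / 338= -0.16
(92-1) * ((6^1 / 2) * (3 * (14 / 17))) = 11466 / 17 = 674.47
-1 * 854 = -854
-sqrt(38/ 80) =-sqrt(190)/ 20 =-0.69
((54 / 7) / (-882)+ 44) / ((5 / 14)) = 30178 / 245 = 123.18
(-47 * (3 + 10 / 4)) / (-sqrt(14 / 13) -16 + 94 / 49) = 113618505 / 6155686 -1241317 * sqrt(182) / 12311372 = 17.10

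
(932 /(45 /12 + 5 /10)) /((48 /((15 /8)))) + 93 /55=76723 /7480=10.26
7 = 7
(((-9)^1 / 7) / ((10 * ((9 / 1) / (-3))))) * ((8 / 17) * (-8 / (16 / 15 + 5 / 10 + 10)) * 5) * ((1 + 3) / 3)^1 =-3840 / 41293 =-0.09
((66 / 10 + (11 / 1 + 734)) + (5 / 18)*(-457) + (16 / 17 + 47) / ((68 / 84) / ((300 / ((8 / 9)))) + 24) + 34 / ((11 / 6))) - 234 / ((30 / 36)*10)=4417131280768 / 7157672775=617.12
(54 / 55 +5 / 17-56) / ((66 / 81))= -67.16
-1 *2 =-2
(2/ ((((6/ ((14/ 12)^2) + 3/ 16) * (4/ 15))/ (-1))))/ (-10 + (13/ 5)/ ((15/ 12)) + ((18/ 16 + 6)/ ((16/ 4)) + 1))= 0.32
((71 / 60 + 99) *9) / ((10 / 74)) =667221 / 100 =6672.21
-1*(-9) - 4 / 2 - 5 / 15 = 20 / 3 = 6.67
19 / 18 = 1.06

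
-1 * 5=-5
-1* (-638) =638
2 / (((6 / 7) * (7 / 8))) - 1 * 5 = -7 / 3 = -2.33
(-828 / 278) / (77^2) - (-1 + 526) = -432669189 / 824131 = -525.00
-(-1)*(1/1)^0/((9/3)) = 1/3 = 0.33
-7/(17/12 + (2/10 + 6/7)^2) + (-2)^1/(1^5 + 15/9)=-523359/149012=-3.51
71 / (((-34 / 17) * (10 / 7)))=-497 / 20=-24.85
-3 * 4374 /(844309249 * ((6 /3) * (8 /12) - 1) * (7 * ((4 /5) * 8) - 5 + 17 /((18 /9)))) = -131220 /135933789089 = -0.00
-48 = -48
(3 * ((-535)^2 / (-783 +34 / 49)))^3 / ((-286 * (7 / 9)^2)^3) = 336466253918102797546875 / 1317699941991443997272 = 255.34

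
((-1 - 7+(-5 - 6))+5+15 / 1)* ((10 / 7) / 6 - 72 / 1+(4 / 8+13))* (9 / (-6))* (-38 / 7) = -46493 / 98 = -474.42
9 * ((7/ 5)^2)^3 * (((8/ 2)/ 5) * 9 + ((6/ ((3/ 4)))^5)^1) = 173518627716/ 78125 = 2221038.43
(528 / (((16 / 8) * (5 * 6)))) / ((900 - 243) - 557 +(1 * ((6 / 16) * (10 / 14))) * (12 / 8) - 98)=4928 / 1345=3.66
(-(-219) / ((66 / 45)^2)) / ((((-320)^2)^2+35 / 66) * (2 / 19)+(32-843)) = 2808675 / 30450624667672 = 0.00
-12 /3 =-4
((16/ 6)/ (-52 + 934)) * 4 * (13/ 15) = 208/ 19845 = 0.01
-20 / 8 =-5 / 2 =-2.50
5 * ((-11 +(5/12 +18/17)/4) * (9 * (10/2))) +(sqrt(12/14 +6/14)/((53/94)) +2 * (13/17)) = -650209/272 +282 * sqrt(7)/371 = -2388.46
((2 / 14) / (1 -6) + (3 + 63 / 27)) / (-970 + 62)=-557 / 95340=-0.01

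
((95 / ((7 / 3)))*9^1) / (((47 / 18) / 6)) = 277020 / 329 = 842.01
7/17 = 0.41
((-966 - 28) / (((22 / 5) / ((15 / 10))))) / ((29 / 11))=-7455 / 58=-128.53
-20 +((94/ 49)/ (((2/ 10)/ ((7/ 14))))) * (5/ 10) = -1725/ 98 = -17.60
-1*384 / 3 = -128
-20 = -20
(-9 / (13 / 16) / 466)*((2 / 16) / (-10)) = 0.00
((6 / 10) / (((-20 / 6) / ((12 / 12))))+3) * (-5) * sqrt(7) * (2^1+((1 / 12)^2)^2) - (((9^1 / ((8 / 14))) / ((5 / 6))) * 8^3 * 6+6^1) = -290334 / 5 - 1949231 * sqrt(7) / 69120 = -58141.41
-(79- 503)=424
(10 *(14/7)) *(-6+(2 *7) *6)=1560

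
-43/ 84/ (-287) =43/ 24108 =0.00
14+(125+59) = 198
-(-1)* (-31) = -31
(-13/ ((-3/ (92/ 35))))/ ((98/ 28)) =3.25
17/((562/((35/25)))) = 119/2810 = 0.04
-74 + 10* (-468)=-4754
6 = 6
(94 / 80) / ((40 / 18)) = 423 / 800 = 0.53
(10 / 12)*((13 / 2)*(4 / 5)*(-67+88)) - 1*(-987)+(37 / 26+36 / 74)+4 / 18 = 9351781 / 8658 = 1080.13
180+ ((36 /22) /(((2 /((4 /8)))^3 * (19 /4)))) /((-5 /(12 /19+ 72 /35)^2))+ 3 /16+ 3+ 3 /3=1361825198383 /7394002000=184.18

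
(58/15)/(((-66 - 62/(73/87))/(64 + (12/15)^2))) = -1710536/957375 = -1.79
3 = 3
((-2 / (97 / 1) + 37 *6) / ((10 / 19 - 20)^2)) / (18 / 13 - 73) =-189943 / 23238775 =-0.01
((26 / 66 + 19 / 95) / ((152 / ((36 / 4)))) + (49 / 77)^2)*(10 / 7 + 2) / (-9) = -5782 / 34485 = -0.17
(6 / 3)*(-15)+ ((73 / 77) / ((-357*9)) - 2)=-7916905 / 247401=-32.00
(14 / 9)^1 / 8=7 / 36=0.19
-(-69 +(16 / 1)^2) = -187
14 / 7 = 2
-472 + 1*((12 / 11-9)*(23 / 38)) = -199297 / 418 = -476.79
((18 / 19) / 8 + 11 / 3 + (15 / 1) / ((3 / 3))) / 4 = 4283 / 912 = 4.70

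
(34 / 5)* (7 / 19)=238 / 95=2.51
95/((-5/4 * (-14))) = 38/7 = 5.43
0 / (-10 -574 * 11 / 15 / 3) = 0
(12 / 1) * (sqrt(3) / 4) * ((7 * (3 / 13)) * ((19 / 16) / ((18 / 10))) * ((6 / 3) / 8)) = 665 * sqrt(3) / 832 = 1.38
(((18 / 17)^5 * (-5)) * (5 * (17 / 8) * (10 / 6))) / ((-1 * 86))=4920750 / 3591403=1.37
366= 366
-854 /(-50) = 17.08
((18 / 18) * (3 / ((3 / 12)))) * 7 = 84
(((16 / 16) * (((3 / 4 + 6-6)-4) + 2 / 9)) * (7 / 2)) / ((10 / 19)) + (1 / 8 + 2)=-12967 / 720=-18.01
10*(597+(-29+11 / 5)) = 5702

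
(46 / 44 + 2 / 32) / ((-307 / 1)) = -195 / 54032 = -0.00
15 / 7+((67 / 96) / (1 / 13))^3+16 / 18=4644210241 / 6193152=749.89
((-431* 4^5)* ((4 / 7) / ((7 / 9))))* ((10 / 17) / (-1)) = 158883840 / 833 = 190736.90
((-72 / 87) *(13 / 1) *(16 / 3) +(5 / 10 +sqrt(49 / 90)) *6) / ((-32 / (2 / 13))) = 0.24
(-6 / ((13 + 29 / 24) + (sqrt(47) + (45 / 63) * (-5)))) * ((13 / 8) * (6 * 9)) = -158063724 / 1866841 + 14859936 * sqrt(47) / 1866841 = -30.10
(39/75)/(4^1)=13/100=0.13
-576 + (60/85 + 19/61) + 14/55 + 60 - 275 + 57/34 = -89893049/114070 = -788.05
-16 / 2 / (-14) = 4 / 7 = 0.57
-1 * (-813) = 813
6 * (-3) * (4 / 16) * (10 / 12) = -15 / 4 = -3.75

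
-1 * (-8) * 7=56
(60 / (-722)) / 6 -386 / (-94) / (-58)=-83303 / 984086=-0.08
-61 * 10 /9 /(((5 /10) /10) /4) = -48800 /9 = -5422.22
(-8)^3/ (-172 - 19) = 512/ 191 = 2.68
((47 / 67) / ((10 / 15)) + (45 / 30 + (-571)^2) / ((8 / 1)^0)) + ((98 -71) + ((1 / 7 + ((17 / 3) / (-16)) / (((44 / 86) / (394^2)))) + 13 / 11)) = 27067676761 / 123816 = 218612.11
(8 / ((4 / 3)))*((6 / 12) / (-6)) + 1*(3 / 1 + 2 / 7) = 39 / 14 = 2.79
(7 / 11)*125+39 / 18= 5393 / 66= 81.71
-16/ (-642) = 8/ 321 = 0.02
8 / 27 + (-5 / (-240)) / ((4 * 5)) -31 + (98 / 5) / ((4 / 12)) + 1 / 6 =244201 / 8640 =28.26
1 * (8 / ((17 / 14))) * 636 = 71232 / 17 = 4190.12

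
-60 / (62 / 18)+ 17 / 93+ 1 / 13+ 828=980306 / 1209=810.84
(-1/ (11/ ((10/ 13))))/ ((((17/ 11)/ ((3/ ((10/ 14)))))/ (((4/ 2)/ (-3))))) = 28/ 221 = 0.13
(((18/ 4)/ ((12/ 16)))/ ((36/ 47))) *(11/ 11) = 47/ 6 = 7.83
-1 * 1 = -1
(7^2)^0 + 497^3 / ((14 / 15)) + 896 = 263066379 / 2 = 131533189.50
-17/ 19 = -0.89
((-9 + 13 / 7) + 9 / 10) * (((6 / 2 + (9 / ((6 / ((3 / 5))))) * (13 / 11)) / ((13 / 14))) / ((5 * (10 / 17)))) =-3320763 / 357500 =-9.29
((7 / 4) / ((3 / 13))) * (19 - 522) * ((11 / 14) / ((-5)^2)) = -71929 / 600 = -119.88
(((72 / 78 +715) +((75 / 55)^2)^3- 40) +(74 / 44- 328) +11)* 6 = 50717487099 / 23030293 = 2202.21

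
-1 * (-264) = 264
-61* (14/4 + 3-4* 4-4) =823.50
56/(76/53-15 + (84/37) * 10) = 6.13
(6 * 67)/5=402/5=80.40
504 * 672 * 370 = 125314560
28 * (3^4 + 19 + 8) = 3024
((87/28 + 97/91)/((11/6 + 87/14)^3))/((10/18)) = 18086733/1254970340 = 0.01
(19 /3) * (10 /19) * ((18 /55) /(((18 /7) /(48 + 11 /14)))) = 683 /33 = 20.70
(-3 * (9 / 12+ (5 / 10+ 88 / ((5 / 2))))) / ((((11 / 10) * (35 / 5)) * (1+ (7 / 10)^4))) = -10935000 / 954877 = -11.45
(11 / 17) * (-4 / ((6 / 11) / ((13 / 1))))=-3146 / 51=-61.69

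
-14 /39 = -0.36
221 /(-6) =-221 /6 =-36.83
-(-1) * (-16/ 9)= -16/ 9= -1.78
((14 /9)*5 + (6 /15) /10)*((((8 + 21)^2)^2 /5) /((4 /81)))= 22393931.02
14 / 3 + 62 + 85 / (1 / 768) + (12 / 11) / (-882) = 105665558 / 1617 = 65346.67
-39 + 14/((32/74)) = -53/8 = -6.62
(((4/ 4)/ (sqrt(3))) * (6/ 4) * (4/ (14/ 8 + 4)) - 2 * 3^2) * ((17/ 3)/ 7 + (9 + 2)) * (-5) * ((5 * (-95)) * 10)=-35340000/ 7 + 47120000 * sqrt(3)/ 483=-4879597.86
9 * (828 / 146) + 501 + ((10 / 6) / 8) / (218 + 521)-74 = 618933557 / 1294728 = 478.04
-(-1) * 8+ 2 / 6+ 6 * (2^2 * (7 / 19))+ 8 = 25.18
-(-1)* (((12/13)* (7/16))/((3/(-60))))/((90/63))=-5.65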